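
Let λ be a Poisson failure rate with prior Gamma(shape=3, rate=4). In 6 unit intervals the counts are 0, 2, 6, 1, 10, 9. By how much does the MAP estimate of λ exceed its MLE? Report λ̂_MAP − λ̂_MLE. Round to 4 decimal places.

Σxᵢ = 28. Posterior is Gamma(31, 10); MAP = (31−1)/10 = 30/10 ≈ 3.00000.
MLE = x̄ = 28/6 ≈ 4.66667.
Difference = 30/10 − 28/6 = -5/3 ≈ -1.6667.

MAP − MLE = -1.6667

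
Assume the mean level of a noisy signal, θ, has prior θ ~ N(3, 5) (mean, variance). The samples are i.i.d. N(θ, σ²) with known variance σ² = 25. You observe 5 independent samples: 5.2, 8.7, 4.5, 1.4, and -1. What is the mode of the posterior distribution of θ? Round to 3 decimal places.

θ̂_MAP = 3.380

n = 5; x̄ = (5.2 + 8.7 + 4.5 + 1.4 + (-1))/5 = 18.8/5 = 3.76.
For a Normal prior and Normal likelihood with known variance, the posterior is Normal; its mode equals its mean, the precision-weighted average.
Prior precision 1/σ₀² = 1/5 = 0.2; data precision n/σ² = 5/25 = 0.2.
θ̂ = (0.2·3 + 0.2·3.76) / (0.2 + 0.2) = 1.352/0.4 = 3.380.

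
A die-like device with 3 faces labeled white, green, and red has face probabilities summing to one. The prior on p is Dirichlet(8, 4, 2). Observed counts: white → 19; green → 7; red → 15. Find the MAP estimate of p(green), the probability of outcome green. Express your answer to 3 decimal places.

The posterior is Dirichlet(αᵢ + nᵢ) = Dirichlet(27, 11, 17).
For a Dirichlet(a₁,…,a_K) with all aᵢ > 1, the mode has j-th component (aⱼ − 1)/(Σaᵢ − K).
Here Σaᵢ = 55 and K = 3, so p(green) = (11 − 1)/(55 − 3) = 10/52 ≈ 0.192.

MAP estimate of p(green) = 0.192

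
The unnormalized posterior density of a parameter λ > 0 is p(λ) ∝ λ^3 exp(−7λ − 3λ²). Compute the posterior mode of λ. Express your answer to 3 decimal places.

ℓ'(λ) = 3/λ − 7 − 6λ. Setting this to zero and multiplying by λ: 6λ² + 7λ − 3 = 0.
λ = (−7 + √(7² + 4·6·3)) / (2·6) = (−7 + √121) / 12 = (−7 + 11)/12 = 1/3.
ℓ''(λ) = −3/λ² − 6 < 0, confirming a maximum.

λ̂_MAP = 0.333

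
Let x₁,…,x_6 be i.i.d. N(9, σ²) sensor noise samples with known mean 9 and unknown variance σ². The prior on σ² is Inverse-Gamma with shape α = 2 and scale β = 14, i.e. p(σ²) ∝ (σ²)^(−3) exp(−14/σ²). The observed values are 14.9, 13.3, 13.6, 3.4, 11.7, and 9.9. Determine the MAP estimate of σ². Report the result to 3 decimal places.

σ̂²_MAP = 11.827

Sum of squared deviations about the known mean: SS = (14.9−9)² + (13.3−9)² + (13.6−9)² + (3.4−9)² + (11.7−9)² + (9.9−9)² = 113.92.
The Normal likelihood contributes (σ²)^(−n/2) exp(−SS/(2σ²)), so the posterior is Inverse-Gamma(α + n/2, β + SS/2) = Inverse-Gamma(5, 70.96).
The mode of Inverse-Gamma(a, b) is b/(a+1) = 70.96/6 ≈ 11.827.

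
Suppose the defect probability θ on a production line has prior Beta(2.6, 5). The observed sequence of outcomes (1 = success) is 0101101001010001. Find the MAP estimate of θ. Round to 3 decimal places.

θ̂_MAP = 0.398

Prior: Beta(2.6, 5).
Data: 7 successes in 16 trials (from the sequence). The binomial likelihood contributes θ^7(1−θ)^9, so the posterior is Beta(2.6+7, 5+9) = Beta(9.6, 14).
For Beta(a, b) with a, b > 1 the mode is (a−1)/(a+b−2) = 8.6/21.6 ≈ 0.398.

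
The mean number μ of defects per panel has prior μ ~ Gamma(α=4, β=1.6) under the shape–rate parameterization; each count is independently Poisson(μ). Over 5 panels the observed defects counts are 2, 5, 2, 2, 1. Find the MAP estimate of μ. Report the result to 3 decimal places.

Σxᵢ = 2+5+2+2+1 = 12, with n = 5.
Posterior ∝ μ^3e^(−1.6μ) · μ^12e^(−5μ) = μ^15e^(−6.6μ), i.e. Gamma(shape=16, rate=6.6).
The mode of a Gamma(a, b) with a ≥ 1 (shape–rate) is (a−1)/b = 15/6.6 ≈ 2.273.

μ̂_MAP = 2.273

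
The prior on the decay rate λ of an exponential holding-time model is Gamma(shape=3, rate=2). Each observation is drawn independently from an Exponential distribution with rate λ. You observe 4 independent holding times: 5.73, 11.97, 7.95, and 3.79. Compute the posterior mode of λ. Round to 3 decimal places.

λ̂_MAP = 0.191

The Exponential(rate=λ) likelihood is ∝ λ^n e^(−λΣtᵢ). Here n = 4 and Σtᵢ = 5.73 + 11.97 + 7.95 + 3.79 = 29.44.
Posterior ∝ λ^2e^(−2λ) · λ^4e^(−29.44λ) = λ^6e^(−31.44λ), i.e. Gamma(7, 31.44).
Mode = (a−1)/b = 6/31.44 ≈ 0.191.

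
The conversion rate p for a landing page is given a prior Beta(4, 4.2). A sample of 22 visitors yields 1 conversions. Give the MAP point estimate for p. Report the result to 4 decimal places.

Prior: Beta(4, 4.2).
Data: 1 success in 22 trials. The binomial likelihood contributes p(1−p)^21, so the posterior is Beta(4+1, 4.2+21) = Beta(5, 25.2).
For Beta(a, b) with a, b > 1 the mode is (a−1)/(a+b−2) = 4/28.2 ≈ 0.1418.

p̂_MAP = 0.1418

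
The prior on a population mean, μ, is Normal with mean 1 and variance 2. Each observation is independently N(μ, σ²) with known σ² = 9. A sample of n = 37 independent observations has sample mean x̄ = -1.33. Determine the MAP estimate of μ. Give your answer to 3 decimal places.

μ̂_MAP = -1.077

n = 37, x̄ = -1.33.
For a Normal prior and Normal likelihood with known variance, the posterior is Normal; its mode equals its mean, the precision-weighted average.
Prior precision 1/σ₀² = 1/2 = 0.5; data precision n/σ² = 37/9.
μ̂ = (0.5·1 + (37/9)·(-1.33)) / (0.5 + 37/9) = (-4471/900)/(83/18) = -4471/4150 ≈ -1.077.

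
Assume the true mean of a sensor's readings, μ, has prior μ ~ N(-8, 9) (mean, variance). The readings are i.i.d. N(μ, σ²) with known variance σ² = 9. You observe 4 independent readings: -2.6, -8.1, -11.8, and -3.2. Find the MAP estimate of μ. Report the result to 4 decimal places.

μ̂_MAP = -6.7400

n = 4; x̄ = ((-2.6) + (-8.1) + (-11.8) + (-3.2))/4 = -25.7/4 = -6.425.
For a Normal prior and Normal likelihood with known variance, the posterior is Normal; its mode equals its mean, the precision-weighted average.
Prior precision 1/σ₀² = 1/9; data precision n/σ² = 4/9.
μ̂ = ((1/9)·(-8) + (4/9)·(-6.425)) / (1/9 + 4/9) = (-337/90)/(5/9) = -6.7400.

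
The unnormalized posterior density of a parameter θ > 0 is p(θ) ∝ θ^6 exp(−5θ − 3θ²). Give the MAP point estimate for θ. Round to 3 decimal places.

ℓ'(θ) = 6/θ − 5 − 6θ. Setting this to zero and multiplying by θ: 6θ² + 5θ − 6 = 0.
θ = (−5 + √(5² + 4·6·6)) / (2·6) = (−5 + √169) / 12 = (−5 + 13)/12 = 2/3.
ℓ''(θ) = −6/θ² − 6 < 0, confirming a maximum.

θ̂_MAP = 0.667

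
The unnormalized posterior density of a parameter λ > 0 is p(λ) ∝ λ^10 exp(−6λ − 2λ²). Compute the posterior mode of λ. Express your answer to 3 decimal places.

ℓ'(λ) = 10/λ − 6 − 4λ. Setting this to zero and multiplying by λ: 4λ² + 6λ − 10 = 0.
λ = (−6 + √(6² + 4·4·10)) / (2·4) = (−6 + √196) / 8 = (−6 + 14)/8 = 1.
ℓ''(λ) = −10/λ² − 4 < 0, confirming a maximum.

λ̂_MAP = 1.000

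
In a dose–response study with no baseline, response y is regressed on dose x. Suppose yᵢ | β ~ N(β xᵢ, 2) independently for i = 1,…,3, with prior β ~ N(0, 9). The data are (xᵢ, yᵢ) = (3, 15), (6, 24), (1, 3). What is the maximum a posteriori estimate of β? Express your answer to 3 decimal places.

β̂_MAP = 4.154

log p(β | y) = −Σ(yᵢ − βxᵢ)²/(2·2) − β²/(2·9) + const.
Setting the derivative to zero: Σxᵢ(yᵢ − βxᵢ)/2 − β/9 = 0, so β = Σxᵢyᵢ / (Σxᵢ² + σ²/τ²).
Σxᵢyᵢ = 3·15 + 6·24 + 1·3 = 192; Σxᵢ² = 46; σ²/τ² = 2/9.
β̂_MAP = 192 / (46 + 2/9) = 192/(416/9) = 54/13 ≈ 4.154.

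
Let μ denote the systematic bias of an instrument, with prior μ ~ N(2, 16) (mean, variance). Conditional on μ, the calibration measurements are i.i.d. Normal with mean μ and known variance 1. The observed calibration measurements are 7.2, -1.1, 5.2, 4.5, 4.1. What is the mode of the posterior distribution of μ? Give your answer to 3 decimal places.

n = 5; x̄ = (7.2 + (-1.1) + 5.2 + 4.5 + 4.1)/5 = 19.9/5 = 3.98.
For a Normal prior and Normal likelihood with known variance, the posterior is Normal; its mode equals its mean, the precision-weighted average.
Prior precision 1/σ₀² = 1/16 = 0.0625; data precision n/σ² = 5/1 = 5.
μ̂ = (0.0625·2 + 5·3.98) / (0.0625 + 5) = 20.025/5.0625 = 178/45 ≈ 3.956.

μ̂_MAP = 3.956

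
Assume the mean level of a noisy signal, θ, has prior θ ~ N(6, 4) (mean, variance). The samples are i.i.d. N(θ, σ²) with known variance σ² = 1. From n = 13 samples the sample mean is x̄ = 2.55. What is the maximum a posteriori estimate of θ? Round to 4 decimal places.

n = 13, x̄ = 2.55.
For a Normal prior and Normal likelihood with known variance, the posterior is Normal; its mode equals its mean, the precision-weighted average.
Prior precision 1/σ₀² = 1/4 = 0.25; data precision n/σ² = 13/1 = 13.
θ̂ = (0.25·6 + 13·2.55) / (0.25 + 13) = 34.65/13.25 = 693/265 ≈ 2.6151.

θ̂_MAP = 2.6151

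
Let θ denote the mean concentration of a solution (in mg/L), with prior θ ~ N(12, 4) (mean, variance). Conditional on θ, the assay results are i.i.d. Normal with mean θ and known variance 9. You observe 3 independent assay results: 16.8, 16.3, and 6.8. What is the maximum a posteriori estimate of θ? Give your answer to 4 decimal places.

θ̂_MAP = 12.7429

n = 3; x̄ = (16.8 + 16.3 + 6.8)/3 = 39.9/3 = 13.3.
For a Normal prior and Normal likelihood with known variance, the posterior is Normal; its mode equals its mean, the precision-weighted average.
Prior precision 1/σ₀² = 1/4 = 0.25; data precision n/σ² = 3/9 = 1/3.
θ̂ = (0.25·12 + (1/3)·13.3) / (0.25 + 1/3) = (223/30)/(7/12) = 446/35 ≈ 12.7429.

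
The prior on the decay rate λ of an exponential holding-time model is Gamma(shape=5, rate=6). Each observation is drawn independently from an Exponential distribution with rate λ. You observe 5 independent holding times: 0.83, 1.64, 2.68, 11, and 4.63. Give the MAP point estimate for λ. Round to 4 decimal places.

λ̂_MAP = 0.3361

The Exponential(rate=λ) likelihood is ∝ λ^n e^(−λΣtᵢ). Here n = 5 and Σtᵢ = 0.83 + 1.64 + 2.68 + 11 + 4.63 = 20.78.
Posterior ∝ λ^4e^(−6λ) · λ^5e^(−20.78λ) = λ^9e^(−26.78λ), i.e. Gamma(10, 26.78).
Mode = (a−1)/b = 9/26.78 ≈ 0.3361.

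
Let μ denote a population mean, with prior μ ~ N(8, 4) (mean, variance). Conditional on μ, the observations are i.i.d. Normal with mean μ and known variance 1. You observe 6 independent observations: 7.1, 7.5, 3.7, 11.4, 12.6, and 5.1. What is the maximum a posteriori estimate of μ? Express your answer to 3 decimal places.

n = 6; x̄ = (7.1 + 7.5 + 3.7 + 11.4 + 12.6 + 5.1)/6 = 47.4/6 = 7.9.
For a Normal prior and Normal likelihood with known variance, the posterior is Normal; its mode equals its mean, the precision-weighted average.
Prior precision 1/σ₀² = 1/4 = 0.25; data precision n/σ² = 6/1 = 6.
μ̂ = (0.25·8 + 6·7.9) / (0.25 + 6) = 49.4/6.25 = 7.904.

μ̂_MAP = 7.904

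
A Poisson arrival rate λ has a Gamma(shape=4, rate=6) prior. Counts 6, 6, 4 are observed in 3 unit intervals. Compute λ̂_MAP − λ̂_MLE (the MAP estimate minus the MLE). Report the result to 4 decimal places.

MAP − MLE = -3.2222

Σxᵢ = 16. Posterior is Gamma(20, 9); MAP = (20−1)/9 = 19/9 ≈ 2.11111.
MLE = x̄ = 16/3 ≈ 5.33333.
Difference = 19/9 − 16/3 = -29/9 ≈ -3.2222.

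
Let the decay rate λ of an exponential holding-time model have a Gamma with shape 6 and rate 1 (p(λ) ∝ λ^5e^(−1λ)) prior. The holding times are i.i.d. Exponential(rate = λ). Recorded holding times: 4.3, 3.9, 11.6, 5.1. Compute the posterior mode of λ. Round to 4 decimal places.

The Exponential(rate=λ) likelihood is ∝ λ^n e^(−λΣtᵢ). Here n = 4 and Σtᵢ = 4.3 + 3.9 + 11.6 + 5.1 = 24.9.
Posterior ∝ λ^5e^(−1λ) · λ^4e^(−24.9λ) = λ^9e^(−25.9λ), i.e. Gamma(10, 25.9).
Mode = (a−1)/b = 9/25.9 ≈ 0.3475.

λ̂_MAP = 0.3475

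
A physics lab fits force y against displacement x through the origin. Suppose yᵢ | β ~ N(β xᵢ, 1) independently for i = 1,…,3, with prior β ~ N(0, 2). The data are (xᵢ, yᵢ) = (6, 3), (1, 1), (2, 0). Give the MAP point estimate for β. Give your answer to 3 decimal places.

log p(β | y) = −Σ(yᵢ − βxᵢ)²/(2·1) − β²/(2·2) + const.
Setting the derivative to zero: Σxᵢ(yᵢ − βxᵢ)/1 − β/2 = 0, so β = Σxᵢyᵢ / (Σxᵢ² + σ²/τ²).
Σxᵢyᵢ = 6·3 + 1·1 + 2·0 = 19; Σxᵢ² = 41; σ²/τ² = 0.5.
β̂_MAP = 19 / (41 + 0.5) = 19/41.5 ≈ 0.458.

β̂_MAP = 0.458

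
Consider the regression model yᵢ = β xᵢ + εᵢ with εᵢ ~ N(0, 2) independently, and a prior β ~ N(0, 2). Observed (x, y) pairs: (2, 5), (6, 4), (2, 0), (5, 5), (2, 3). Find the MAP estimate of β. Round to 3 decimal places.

log p(β | y) = −Σ(yᵢ − βxᵢ)²/(2·2) − β²/(2·2) + const.
Setting the derivative to zero: Σxᵢ(yᵢ − βxᵢ)/2 − β/2 = 0, so β = Σxᵢyᵢ / (Σxᵢ² + σ²/τ²).
Σxᵢyᵢ = 2·5 + 6·4 + 2·0 + 5·5 + 2·3 = 65; Σxᵢ² = 73; σ²/τ² = 1.
β̂_MAP = 65 / (73 + 1) = 65/74 ≈ 0.878.

β̂_MAP = 0.878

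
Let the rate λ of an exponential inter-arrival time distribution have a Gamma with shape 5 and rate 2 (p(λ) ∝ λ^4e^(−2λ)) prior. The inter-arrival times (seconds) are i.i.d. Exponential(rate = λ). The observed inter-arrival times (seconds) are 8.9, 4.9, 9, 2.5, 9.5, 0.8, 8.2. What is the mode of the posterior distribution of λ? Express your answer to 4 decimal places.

λ̂_MAP = 0.2402

The Exponential(rate=λ) likelihood is ∝ λ^n e^(−λΣtᵢ). Here n = 7 and Σtᵢ = 8.9 + 4.9 + 9 + 2.5 + 9.5 + 0.8 + 8.2 = 43.8.
Posterior ∝ λ^4e^(−2λ) · λ^7e^(−43.8λ) = λ^11e^(−45.8λ), i.e. Gamma(12, 45.8).
Mode = (a−1)/b = 11/45.8 ≈ 0.2402.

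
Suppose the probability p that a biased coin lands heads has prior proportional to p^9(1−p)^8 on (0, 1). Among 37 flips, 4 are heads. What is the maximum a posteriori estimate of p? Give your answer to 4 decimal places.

p̂_MAP = 0.2407

The prior density ∝ p^9(1−p)^8 is the kernel of Beta(10, 9).
Data: 4 successes in 37 trials. The binomial likelihood contributes p^4(1−p)^33, so the posterior is Beta(10+4, 9+33) = Beta(14, 42).
For Beta(a, b) with a, b > 1 the mode is (a−1)/(a+b−2) = 13/54 ≈ 0.2407.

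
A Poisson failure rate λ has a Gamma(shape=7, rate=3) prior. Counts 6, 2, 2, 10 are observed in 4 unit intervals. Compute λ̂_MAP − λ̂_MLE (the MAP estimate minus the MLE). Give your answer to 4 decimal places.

Σxᵢ = 20. Posterior is Gamma(27, 7); MAP = (27−1)/7 = 26/7 ≈ 3.71429.
MLE = x̄ = 20/4 ≈ 5.00000.
Difference = 26/7 − 20/4 = -9/7 ≈ -1.2857.

MAP − MLE = -1.2857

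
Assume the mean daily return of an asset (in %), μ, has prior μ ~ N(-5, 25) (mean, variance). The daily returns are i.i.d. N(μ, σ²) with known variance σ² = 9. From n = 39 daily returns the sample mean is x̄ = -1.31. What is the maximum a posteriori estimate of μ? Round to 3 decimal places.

μ̂_MAP = -1.344

n = 39, x̄ = -1.31.
For a Normal prior and Normal likelihood with known variance, the posterior is Normal; its mode equals its mean, the precision-weighted average.
Prior precision 1/σ₀² = 1/25 = 0.04; data precision n/σ² = 39/9 = 13/3.
μ̂ = (0.04·(-5) + (13/3)·(-1.31)) / (0.04 + 13/3) = (-1763/300)/(328/75) = -1.34375 ≈ -1.344.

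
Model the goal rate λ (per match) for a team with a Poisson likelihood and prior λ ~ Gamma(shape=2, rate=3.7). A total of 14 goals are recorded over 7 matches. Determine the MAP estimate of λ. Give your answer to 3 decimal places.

Σxᵢ = 14, n = 7.
Posterior ∝ λe^(−3.7λ) · λ^14e^(−7λ) = λ^15e^(−10.7λ), i.e. Gamma(shape=16, rate=10.7).
The mode of a Gamma(a, b) with a ≥ 1 (shape–rate) is (a−1)/b = 15/10.7 ≈ 1.402.

λ̂_MAP = 1.402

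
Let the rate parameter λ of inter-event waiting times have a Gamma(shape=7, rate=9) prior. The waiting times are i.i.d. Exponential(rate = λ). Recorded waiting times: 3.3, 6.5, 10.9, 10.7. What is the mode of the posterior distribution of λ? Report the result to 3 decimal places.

The Exponential(rate=λ) likelihood is ∝ λ^n e^(−λΣtᵢ). Here n = 4 and Σtᵢ = 3.3 + 6.5 + 10.9 + 10.7 = 31.4.
Posterior ∝ λ^6e^(−9λ) · λ^4e^(−31.4λ) = λ^10e^(−40.4λ), i.e. Gamma(11, 40.4).
Mode = (a−1)/b = 10/40.4 ≈ 0.248.

λ̂_MAP = 0.248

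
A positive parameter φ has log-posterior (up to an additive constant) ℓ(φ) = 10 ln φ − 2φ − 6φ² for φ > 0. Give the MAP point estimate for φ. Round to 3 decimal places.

φ̂_MAP = 0.833

ℓ'(φ) = 10/φ − 2 − 12φ. Setting this to zero and multiplying by φ: 12φ² + 2φ − 10 = 0.
φ = (−2 + √(2² + 4·12·10)) / (2·12) = (−2 + √484) / 24 = (−2 + 22)/24 = 5/6.
ℓ''(φ) = −10/φ² − 12 < 0, confirming a maximum.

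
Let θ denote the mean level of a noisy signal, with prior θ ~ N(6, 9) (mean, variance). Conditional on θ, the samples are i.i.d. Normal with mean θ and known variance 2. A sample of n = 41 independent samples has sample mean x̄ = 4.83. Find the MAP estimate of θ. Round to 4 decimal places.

n = 41, x̄ = 4.83.
For a Normal prior and Normal likelihood with known variance, the posterior is Normal; its mode equals its mean, the precision-weighted average.
Prior precision 1/σ₀² = 1/9; data precision n/σ² = 41/2 = 20.5.
θ̂ = ((1/9)·6 + 20.5·4.83) / (1/9 + 20.5) = (59809/600)/(371/18) = 179427/37100 ≈ 4.8363.

θ̂_MAP = 4.8363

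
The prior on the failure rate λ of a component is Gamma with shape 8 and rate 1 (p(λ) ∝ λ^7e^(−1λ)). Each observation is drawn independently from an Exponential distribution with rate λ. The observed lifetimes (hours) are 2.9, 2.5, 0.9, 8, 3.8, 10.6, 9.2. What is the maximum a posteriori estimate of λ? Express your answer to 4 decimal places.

λ̂_MAP = 0.3599

The Exponential(rate=λ) likelihood is ∝ λ^n e^(−λΣtᵢ). Here n = 7 and Σtᵢ = 2.9 + 2.5 + 0.9 + 8 + 3.8 + 10.6 + 9.2 = 37.9.
Posterior ∝ λ^7e^(−1λ) · λ^7e^(−37.9λ) = λ^14e^(−38.9λ), i.e. Gamma(15, 38.9).
Mode = (a−1)/b = 14/38.9 ≈ 0.3599.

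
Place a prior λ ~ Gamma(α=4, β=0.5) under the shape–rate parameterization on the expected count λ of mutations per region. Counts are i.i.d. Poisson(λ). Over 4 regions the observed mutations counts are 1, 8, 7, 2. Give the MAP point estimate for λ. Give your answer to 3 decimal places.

Σxᵢ = 1+8+7+2 = 18, with n = 4.
Posterior ∝ λ^3e^(−0.5λ) · λ^18e^(−4λ) = λ^21e^(−4.5λ), i.e. Gamma(shape=22, rate=4.5).
The mode of a Gamma(a, b) with a ≥ 1 (shape–rate) is (a−1)/b = 21/4.5 ≈ 4.667.

λ̂_MAP = 4.667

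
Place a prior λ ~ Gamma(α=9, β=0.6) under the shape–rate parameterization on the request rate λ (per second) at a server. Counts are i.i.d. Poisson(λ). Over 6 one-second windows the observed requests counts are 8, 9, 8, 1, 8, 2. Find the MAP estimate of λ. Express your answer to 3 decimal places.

Σxᵢ = 8+9+8+1+8+2 = 36, with n = 6.
Posterior ∝ λ^8e^(−0.6λ) · λ^36e^(−6λ) = λ^44e^(−6.6λ), i.e. Gamma(shape=45, rate=6.6).
The mode of a Gamma(a, b) with a ≥ 1 (shape–rate) is (a−1)/b = 44/6.6 ≈ 6.667.

λ̂_MAP = 6.667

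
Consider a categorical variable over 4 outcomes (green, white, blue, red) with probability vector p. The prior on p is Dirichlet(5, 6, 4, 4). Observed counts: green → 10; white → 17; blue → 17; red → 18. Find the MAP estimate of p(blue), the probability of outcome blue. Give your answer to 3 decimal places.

The posterior is Dirichlet(αᵢ + nᵢ) = Dirichlet(15, 23, 21, 22).
For a Dirichlet(a₁,…,a_K) with all aᵢ > 1, the mode has j-th component (aⱼ − 1)/(Σaᵢ − K).
Here Σaᵢ = 81 and K = 4, so p(blue) = (21 − 1)/(81 − 4) = 20/77 ≈ 0.260.

MAP estimate of p(blue) = 0.260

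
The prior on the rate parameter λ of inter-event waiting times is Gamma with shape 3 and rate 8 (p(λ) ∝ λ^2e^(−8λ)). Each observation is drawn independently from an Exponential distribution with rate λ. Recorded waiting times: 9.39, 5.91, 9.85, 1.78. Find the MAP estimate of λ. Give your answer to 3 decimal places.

The Exponential(rate=λ) likelihood is ∝ λ^n e^(−λΣtᵢ). Here n = 4 and Σtᵢ = 9.39 + 5.91 + 9.85 + 1.78 = 26.93.
Posterior ∝ λ^2e^(−8λ) · λ^4e^(−26.93λ) = λ^6e^(−34.93λ), i.e. Gamma(7, 34.93).
Mode = (a−1)/b = 6/34.93 ≈ 0.172.

λ̂_MAP = 0.172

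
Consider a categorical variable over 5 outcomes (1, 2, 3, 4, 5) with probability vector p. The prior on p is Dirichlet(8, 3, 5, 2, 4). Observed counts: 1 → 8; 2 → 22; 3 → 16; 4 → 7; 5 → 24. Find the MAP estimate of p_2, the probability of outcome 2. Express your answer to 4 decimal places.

MAP estimate: 0.2553

The posterior is Dirichlet(αᵢ + nᵢ) = Dirichlet(16, 25, 21, 9, 28).
For a Dirichlet(a₁,…,a_K) with all aᵢ > 1, the mode has j-th component (aⱼ − 1)/(Σaᵢ − K).
Here Σaᵢ = 99 and K = 5, so p_2 = (25 − 1)/(99 − 5) = 24/94 ≈ 0.2553.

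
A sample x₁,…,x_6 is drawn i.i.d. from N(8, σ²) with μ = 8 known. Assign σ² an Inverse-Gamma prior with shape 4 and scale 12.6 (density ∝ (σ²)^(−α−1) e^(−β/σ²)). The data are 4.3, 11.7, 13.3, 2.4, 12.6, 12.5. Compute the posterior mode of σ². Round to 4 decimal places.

Sum of squared deviations about the known mean: SS = (4.3−8)² + (11.7−8)² + (13.3−8)² + (2.4−8)² + (12.6−8)² + (12.5−8)² = 128.24.
The Normal likelihood contributes (σ²)^(−n/2) exp(−SS/(2σ²)), so the posterior is Inverse-Gamma(α + n/2, β + SS/2) = Inverse-Gamma(7, 76.72).
The mode of Inverse-Gamma(a, b) is b/(a+1) = 76.72/8 ≈ 9.5900.

σ̂²_MAP = 9.5900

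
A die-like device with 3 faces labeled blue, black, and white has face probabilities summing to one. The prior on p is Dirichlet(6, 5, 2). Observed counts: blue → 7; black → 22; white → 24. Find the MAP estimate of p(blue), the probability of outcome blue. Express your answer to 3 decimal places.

MAP estimate of p(blue) = 0.190

The posterior is Dirichlet(αᵢ + nᵢ) = Dirichlet(13, 27, 26).
For a Dirichlet(a₁,…,a_K) with all aᵢ > 1, the mode has j-th component (aⱼ − 1)/(Σaᵢ − K).
Here Σaᵢ = 66 and K = 3, so p(blue) = (13 − 1)/(66 − 3) = 12/63 ≈ 0.190.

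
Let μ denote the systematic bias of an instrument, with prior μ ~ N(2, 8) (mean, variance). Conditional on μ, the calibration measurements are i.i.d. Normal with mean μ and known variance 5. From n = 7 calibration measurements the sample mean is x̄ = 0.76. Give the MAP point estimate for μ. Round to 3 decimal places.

μ̂_MAP = 0.862

n = 7, x̄ = 0.76.
For a Normal prior and Normal likelihood with known variance, the posterior is Normal; its mode equals its mean, the precision-weighted average.
Prior precision 1/σ₀² = 1/8 = 0.125; data precision n/σ² = 7/5 = 1.4.
μ̂ = (0.125·2 + 1.4·0.76) / (0.125 + 1.4) = 1.314/1.525 = 1314/1525 ≈ 0.862.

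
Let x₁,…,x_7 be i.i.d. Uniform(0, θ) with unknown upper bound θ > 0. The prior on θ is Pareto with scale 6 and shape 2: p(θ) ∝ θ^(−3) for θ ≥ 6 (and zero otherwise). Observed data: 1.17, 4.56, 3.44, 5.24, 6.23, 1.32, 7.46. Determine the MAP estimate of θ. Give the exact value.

The Uniform(0, θ) likelihood is θ^(−n) for θ ≥ max(xᵢ), zero otherwise. Here max(xᵢ) = 7.46.
Posterior ∝ θ^(−3) · θ^(−7) = θ^(−10) on θ ≥ max(6, 7.46) = 7.46.
This density is strictly decreasing in θ, so the posterior mode lies at the lower boundary of the support.

θ̂_MAP = 7.46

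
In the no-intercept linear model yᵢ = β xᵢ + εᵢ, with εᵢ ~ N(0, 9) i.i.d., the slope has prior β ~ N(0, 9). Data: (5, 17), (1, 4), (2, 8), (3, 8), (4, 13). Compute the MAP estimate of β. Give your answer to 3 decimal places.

log p(β | y) = −Σ(yᵢ − βxᵢ)²/(2·9) − β²/(2·9) + const.
Setting the derivative to zero: Σxᵢ(yᵢ − βxᵢ)/9 − β/9 = 0, so β = Σxᵢyᵢ / (Σxᵢ² + σ²/τ²).
Σxᵢyᵢ = 5·17 + 1·4 + 2·8 + 3·8 + 4·13 = 181; Σxᵢ² = 55; σ²/τ² = 1.
β̂_MAP = 181 / (55 + 1) = 181/56 ≈ 3.232.

β̂_MAP = 3.232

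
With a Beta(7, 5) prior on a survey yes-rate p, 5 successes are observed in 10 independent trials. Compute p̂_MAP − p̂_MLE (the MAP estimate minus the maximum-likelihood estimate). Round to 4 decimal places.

Posterior is Beta(12, 10); MAP = (12−1)/(22−2) = 11/20 ≈ 0.55000.
MLE ignores the prior: p̂_MLE = k/n = 5/10 ≈ 0.50000.
Difference = 11/20 − 5/10 = 1/20 ≈ 0.0500.

MAP − MLE = 0.0500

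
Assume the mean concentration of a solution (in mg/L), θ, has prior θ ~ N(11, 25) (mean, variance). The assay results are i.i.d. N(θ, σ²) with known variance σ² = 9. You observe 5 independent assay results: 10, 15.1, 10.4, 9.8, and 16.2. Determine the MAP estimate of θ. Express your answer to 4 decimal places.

n = 5; x̄ = (10 + 15.1 + 10.4 + 9.8 + 16.2)/5 = 61.5/5 = 12.3.
For a Normal prior and Normal likelihood with known variance, the posterior is Normal; its mode equals its mean, the precision-weighted average.
Prior precision 1/σ₀² = 1/25 = 0.04; data precision n/σ² = 5/9.
θ̂ = (0.04·11 + (5/9)·12.3) / (0.04 + 5/9) = (1091/150)/(134/225) = 3273/268 ≈ 12.2127.

θ̂_MAP = 12.2127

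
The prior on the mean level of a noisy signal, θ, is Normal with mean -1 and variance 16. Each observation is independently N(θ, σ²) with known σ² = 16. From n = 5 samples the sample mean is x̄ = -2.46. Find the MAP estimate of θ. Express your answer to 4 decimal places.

n = 5, x̄ = -2.46.
For a Normal prior and Normal likelihood with known variance, the posterior is Normal; its mode equals its mean, the precision-weighted average.
Prior precision 1/σ₀² = 1/16 = 0.0625; data precision n/σ² = 5/16 = 0.3125.
θ̂ = (0.0625·(-1) + 0.3125·(-2.46)) / (0.0625 + 0.3125) = (-0.83125)/0.375 = -133/60 ≈ -2.2167.

θ̂_MAP = -2.2167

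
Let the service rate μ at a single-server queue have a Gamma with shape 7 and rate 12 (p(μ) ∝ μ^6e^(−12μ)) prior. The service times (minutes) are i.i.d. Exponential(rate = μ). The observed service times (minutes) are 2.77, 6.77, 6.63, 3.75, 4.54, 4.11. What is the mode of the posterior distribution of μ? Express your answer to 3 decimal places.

The Exponential(rate=μ) likelihood is ∝ μ^n e^(−μΣtᵢ). Here n = 6 and Σtᵢ = 2.77 + 6.77 + 6.63 + 3.75 + 4.54 + 4.11 = 28.57.
Posterior ∝ μ^6e^(−12μ) · μ^6e^(−28.57μ) = μ^12e^(−40.57μ), i.e. Gamma(13, 40.57).
Mode = (a−1)/b = 12/40.57 ≈ 0.296.

μ̂_MAP = 0.296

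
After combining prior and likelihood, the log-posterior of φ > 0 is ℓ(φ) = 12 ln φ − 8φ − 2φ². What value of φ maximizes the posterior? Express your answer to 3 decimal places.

ℓ'(φ) = 12/φ − 8 − 4φ. Setting this to zero and multiplying by φ: 4φ² + 8φ − 12 = 0.
φ = (−8 + √(8² + 4·4·12)) / (2·4) = (−8 + √256) / 8 = (−8 + 16)/8 = 1.
ℓ''(φ) = −12/φ² − 4 < 0, confirming a maximum.

φ̂_MAP = 1.000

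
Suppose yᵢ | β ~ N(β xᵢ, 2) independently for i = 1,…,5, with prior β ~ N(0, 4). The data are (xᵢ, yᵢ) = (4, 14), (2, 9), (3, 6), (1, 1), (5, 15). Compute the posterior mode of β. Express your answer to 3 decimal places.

log p(β | y) = −Σ(yᵢ − βxᵢ)²/(2·2) − β²/(2·4) + const.
Setting the derivative to zero: Σxᵢ(yᵢ − βxᵢ)/2 − β/4 = 0, so β = Σxᵢyᵢ / (Σxᵢ² + σ²/τ²).
Σxᵢyᵢ = 4·14 + 2·9 + 3·6 + 1·1 + 5·15 = 168; Σxᵢ² = 55; σ²/τ² = 0.5.
β̂_MAP = 168 / (55 + 0.5) = 168/55.5 ≈ 3.027.

β̂_MAP = 3.027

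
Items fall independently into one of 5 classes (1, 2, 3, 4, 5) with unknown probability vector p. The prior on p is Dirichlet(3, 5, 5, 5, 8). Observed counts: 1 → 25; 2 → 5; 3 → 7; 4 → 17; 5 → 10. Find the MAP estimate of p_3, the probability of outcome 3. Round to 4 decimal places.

The posterior is Dirichlet(αᵢ + nᵢ) = Dirichlet(28, 10, 12, 22, 18).
For a Dirichlet(a₁,…,a_K) with all aᵢ > 1, the mode has j-th component (aⱼ − 1)/(Σaᵢ − K).
Here Σaᵢ = 90 and K = 5, so p_3 = (12 − 1)/(90 − 5) = 11/85 ≈ 0.1294.

MAP estimate: 0.1294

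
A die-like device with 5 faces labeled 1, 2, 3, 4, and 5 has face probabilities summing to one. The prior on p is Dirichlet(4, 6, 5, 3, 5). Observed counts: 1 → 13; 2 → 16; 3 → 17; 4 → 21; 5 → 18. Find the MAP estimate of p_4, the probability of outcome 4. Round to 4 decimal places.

MAP estimate: 0.2233

The posterior is Dirichlet(αᵢ + nᵢ) = Dirichlet(17, 22, 22, 24, 23).
For a Dirichlet(a₁,…,a_K) with all aᵢ > 1, the mode has j-th component (aⱼ − 1)/(Σaᵢ − K).
Here Σaᵢ = 108 and K = 5, so p_4 = (24 − 1)/(108 − 5) = 23/103 ≈ 0.2233.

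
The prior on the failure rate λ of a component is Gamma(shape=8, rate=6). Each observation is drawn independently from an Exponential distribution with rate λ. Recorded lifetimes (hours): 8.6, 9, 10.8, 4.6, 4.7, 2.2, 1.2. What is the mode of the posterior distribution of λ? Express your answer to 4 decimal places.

λ̂_MAP = 0.2972

The Exponential(rate=λ) likelihood is ∝ λ^n e^(−λΣtᵢ). Here n = 7 and Σtᵢ = 8.6 + 9 + 10.8 + 4.6 + 4.7 + 2.2 + 1.2 = 41.1.
Posterior ∝ λ^7e^(−6λ) · λ^7e^(−41.1λ) = λ^14e^(−47.1λ), i.e. Gamma(15, 47.1).
Mode = (a−1)/b = 14/47.1 ≈ 0.2972.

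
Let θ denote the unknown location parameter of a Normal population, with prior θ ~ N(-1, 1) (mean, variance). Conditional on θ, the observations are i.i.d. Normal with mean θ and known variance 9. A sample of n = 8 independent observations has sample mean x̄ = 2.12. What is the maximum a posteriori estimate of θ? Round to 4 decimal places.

θ̂_MAP = 0.4682

n = 8, x̄ = 2.12.
For a Normal prior and Normal likelihood with known variance, the posterior is Normal; its mode equals its mean, the precision-weighted average.
Prior precision 1/σ₀² = 1/1 = 1; data precision n/σ² = 8/9.
θ̂ = (1·(-1) + (8/9)·2.12) / (1 + 8/9) = (199/225)/(17/9) = 199/425 ≈ 0.4682.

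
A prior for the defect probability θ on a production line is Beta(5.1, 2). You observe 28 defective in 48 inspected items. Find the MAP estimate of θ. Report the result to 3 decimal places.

θ̂_MAP = 0.605

Prior: Beta(5.1, 2).
Data: 28 successes in 48 trials. The binomial likelihood contributes θ^28(1−θ)^20, so the posterior is Beta(5.1+28, 2+20) = Beta(33.1, 22).
For Beta(a, b) with a, b > 1 the mode is (a−1)/(a+b−2) = 32.1/53.1 ≈ 0.605.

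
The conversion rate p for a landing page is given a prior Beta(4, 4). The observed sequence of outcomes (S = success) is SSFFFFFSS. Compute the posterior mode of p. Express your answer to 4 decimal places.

Prior: Beta(4, 4).
Data: 4 successes in 9 trials (from the sequence). The binomial likelihood contributes p^4(1−p)^5, so the posterior is Beta(4+4, 4+5) = Beta(8, 9).
For Beta(a, b) with a, b > 1 the mode is (a−1)/(a+b−2) = 7/15 ≈ 0.4667.

p̂_MAP = 0.4667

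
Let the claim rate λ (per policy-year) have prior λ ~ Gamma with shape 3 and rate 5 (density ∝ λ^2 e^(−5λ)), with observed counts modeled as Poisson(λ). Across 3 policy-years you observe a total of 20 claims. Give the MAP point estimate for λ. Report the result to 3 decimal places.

λ̂_MAP = 2.750

Σxᵢ = 20, n = 3.
Posterior ∝ λ^2e^(−5λ) · λ^20e^(−3λ) = λ^22e^(−8λ), i.e. Gamma(shape=23, rate=8).
The mode of a Gamma(a, b) with a ≥ 1 (shape–rate) is (a−1)/b = 22/8 ≈ 2.750.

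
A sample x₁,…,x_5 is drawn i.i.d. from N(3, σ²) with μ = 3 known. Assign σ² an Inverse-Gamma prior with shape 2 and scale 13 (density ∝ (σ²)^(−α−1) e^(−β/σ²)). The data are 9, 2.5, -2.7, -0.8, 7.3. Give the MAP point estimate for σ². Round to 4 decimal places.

σ̂²_MAP = 11.6064

Sum of squared deviations about the known mean: SS = (9−3)² + (2.5−3)² + (-2.7−3)² + (-0.8−3)² + (7.3−3)² = 101.67.
The Normal likelihood contributes (σ²)^(−n/2) exp(−SS/(2σ²)), so the posterior is Inverse-Gamma(α + n/2, β + SS/2) = Inverse-Gamma(4.5, 63.835).
The mode of Inverse-Gamma(a, b) is b/(a+1) = 63.835/5.5 ≈ 11.6064.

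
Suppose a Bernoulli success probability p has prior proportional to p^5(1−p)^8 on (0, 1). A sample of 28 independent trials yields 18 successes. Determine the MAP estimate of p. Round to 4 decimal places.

p̂_MAP = 0.5610

The prior density ∝ p^5(1−p)^8 is the kernel of Beta(6, 9).
Data: 18 successes in 28 trials. The binomial likelihood contributes p^18(1−p)^10, so the posterior is Beta(6+18, 9+10) = Beta(24, 19).
For Beta(a, b) with a, b > 1 the mode is (a−1)/(a+b−2) = 23/41 ≈ 0.5610.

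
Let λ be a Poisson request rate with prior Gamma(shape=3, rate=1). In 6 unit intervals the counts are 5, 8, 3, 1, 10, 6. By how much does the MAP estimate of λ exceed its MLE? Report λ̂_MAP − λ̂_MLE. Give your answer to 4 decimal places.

Σxᵢ = 33. Posterior is Gamma(36, 7); MAP = (36−1)/7 = 35/7 ≈ 5.00000.
MLE = x̄ = 33/6 ≈ 5.50000.
Difference = 35/7 − 33/6 = -1/2 ≈ -0.5000.

MAP − MLE = -0.5000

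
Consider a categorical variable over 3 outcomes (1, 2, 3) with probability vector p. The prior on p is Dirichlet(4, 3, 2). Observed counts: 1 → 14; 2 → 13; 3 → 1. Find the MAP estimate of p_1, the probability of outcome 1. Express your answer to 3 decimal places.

MAP estimate: 0.500

The posterior is Dirichlet(αᵢ + nᵢ) = Dirichlet(18, 16, 3).
For a Dirichlet(a₁,…,a_K) with all aᵢ > 1, the mode has j-th component (aⱼ − 1)/(Σaᵢ − K).
Here Σaᵢ = 37 and K = 3, so p_1 = (18 − 1)/(37 − 3) = 17/34 ≈ 0.500.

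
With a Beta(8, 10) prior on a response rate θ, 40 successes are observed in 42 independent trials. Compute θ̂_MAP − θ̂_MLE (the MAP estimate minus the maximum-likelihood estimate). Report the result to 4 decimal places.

Posterior is Beta(48, 12); MAP = (48−1)/(60−2) = 47/58 ≈ 0.81034.
MLE ignores the prior: θ̂_MLE = k/n = 40/42 ≈ 0.95238.
Difference = 47/58 − 40/42 = -173/1218 ≈ -0.1420.

MAP − MLE = -0.1420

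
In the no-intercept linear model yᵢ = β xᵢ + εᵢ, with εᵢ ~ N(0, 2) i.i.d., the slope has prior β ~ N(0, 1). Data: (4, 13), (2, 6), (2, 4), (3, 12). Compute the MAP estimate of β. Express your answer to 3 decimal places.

log p(β | y) = −Σ(yᵢ − βxᵢ)²/(2·2) − β²/(2·1) + const.
Setting the derivative to zero: Σxᵢ(yᵢ − βxᵢ)/2 − β/1 = 0, so β = Σxᵢyᵢ / (Σxᵢ² + σ²/τ²).
Σxᵢyᵢ = 4·13 + 2·6 + 2·4 + 3·12 = 108; Σxᵢ² = 33; σ²/τ² = 2.
β̂_MAP = 108 / (33 + 2) = 108/35 ≈ 3.086.

β̂_MAP = 3.086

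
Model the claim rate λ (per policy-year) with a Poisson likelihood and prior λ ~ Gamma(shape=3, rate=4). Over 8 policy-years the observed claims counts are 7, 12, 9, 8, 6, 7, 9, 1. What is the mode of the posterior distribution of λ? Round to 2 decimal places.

λ̂_MAP = 5.08

Σxᵢ = 7+12+9+8+6+7+9+1 = 59, with n = 8.
Posterior ∝ λ^2e^(−4λ) · λ^59e^(−8λ) = λ^61e^(−12λ), i.e. Gamma(shape=62, rate=12).
The mode of a Gamma(a, b) with a ≥ 1 (shape–rate) is (a−1)/b = 61/12 ≈ 5.08.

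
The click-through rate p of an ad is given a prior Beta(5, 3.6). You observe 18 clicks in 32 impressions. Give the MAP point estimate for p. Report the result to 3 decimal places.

p̂_MAP = 0.570

Prior: Beta(5, 3.6).
Data: 18 successes in 32 trials. The binomial likelihood contributes p^18(1−p)^14, so the posterior is Beta(5+18, 3.6+14) = Beta(23, 17.6).
For Beta(a, b) with a, b > 1 the mode is (a−1)/(a+b−2) = 22/38.6 ≈ 0.570.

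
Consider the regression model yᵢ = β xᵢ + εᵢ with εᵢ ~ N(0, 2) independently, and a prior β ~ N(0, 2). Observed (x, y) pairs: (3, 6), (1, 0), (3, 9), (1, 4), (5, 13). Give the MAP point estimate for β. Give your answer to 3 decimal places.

log p(β | y) = −Σ(yᵢ − βxᵢ)²/(2·2) − β²/(2·2) + const.
Setting the derivative to zero: Σxᵢ(yᵢ − βxᵢ)/2 − β/2 = 0, so β = Σxᵢyᵢ / (Σxᵢ² + σ²/τ²).
Σxᵢyᵢ = 3·6 + 1·0 + 3·9 + 1·4 + 5·13 = 114; Σxᵢ² = 45; σ²/τ² = 1.
β̂_MAP = 114 / (45 + 1) = 114/46 ≈ 2.478.

β̂_MAP = 2.478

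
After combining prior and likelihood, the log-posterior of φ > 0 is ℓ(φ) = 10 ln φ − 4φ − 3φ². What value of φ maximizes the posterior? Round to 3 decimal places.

φ̂_MAP = 1.000

ℓ'(φ) = 10/φ − 4 − 6φ. Setting this to zero and multiplying by φ: 6φ² + 4φ − 10 = 0.
φ = (−4 + √(4² + 4·6·10)) / (2·6) = (−4 + √256) / 12 = (−4 + 16)/12 = 1.
ℓ''(φ) = −10/φ² − 6 < 0, confirming a maximum.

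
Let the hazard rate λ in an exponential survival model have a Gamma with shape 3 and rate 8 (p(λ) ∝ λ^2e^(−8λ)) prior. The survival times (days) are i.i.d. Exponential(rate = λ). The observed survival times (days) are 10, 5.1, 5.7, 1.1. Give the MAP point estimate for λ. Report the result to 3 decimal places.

λ̂_MAP = 0.201

The Exponential(rate=λ) likelihood is ∝ λ^n e^(−λΣtᵢ). Here n = 4 and Σtᵢ = 10 + 5.1 + 5.7 + 1.1 = 21.9.
Posterior ∝ λ^2e^(−8λ) · λ^4e^(−21.9λ) = λ^6e^(−29.9λ), i.e. Gamma(7, 29.9).
Mode = (a−1)/b = 6/29.9 ≈ 0.201.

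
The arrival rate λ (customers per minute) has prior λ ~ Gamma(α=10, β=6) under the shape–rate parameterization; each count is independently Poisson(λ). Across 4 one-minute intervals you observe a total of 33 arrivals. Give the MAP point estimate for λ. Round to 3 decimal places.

Σxᵢ = 33, n = 4.
Posterior ∝ λ^9e^(−6λ) · λ^33e^(−4λ) = λ^42e^(−10λ), i.e. Gamma(shape=43, rate=10).
The mode of a Gamma(a, b) with a ≥ 1 (shape–rate) is (a−1)/b = 42/10 ≈ 4.200.

λ̂_MAP = 4.200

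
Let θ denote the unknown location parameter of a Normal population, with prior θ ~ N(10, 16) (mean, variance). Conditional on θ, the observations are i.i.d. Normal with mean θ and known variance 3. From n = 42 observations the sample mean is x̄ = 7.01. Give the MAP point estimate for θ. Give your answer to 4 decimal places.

n = 42, x̄ = 7.01.
For a Normal prior and Normal likelihood with known variance, the posterior is Normal; its mode equals its mean, the precision-weighted average.
Prior precision 1/σ₀² = 1/16 = 0.0625; data precision n/σ² = 42/3 = 14.
θ̂ = (0.0625·10 + 14·7.01) / (0.0625 + 14) = 98.765/14.0625 = 39506/5625 ≈ 7.0233.

θ̂_MAP = 7.0233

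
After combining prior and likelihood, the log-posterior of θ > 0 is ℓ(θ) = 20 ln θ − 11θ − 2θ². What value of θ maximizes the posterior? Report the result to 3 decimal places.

ℓ'(θ) = 20/θ − 11 − 4θ. Setting this to zero and multiplying by θ: 4θ² + 11θ − 20 = 0.
θ = (−11 + √(11² + 4·4·20)) / (2·4) = (−11 + √441) / 8 = (−11 + 21)/8 = 5/4.
ℓ''(θ) = −20/θ² − 4 < 0, confirming a maximum.

θ̂_MAP = 1.250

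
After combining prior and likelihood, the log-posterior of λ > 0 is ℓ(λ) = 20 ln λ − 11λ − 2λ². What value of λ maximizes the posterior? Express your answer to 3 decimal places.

ℓ'(λ) = 20/λ − 11 − 4λ. Setting this to zero and multiplying by λ: 4λ² + 11λ − 20 = 0.
λ = (−11 + √(11² + 4·4·20)) / (2·4) = (−11 + √441) / 8 = (−11 + 21)/8 = 5/4.
ℓ''(λ) = −20/λ² − 4 < 0, confirming a maximum.

λ̂_MAP = 1.250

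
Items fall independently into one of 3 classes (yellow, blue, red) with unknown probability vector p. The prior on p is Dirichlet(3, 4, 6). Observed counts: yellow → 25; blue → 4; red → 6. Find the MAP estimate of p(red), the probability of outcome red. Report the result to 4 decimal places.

MAP estimate of p(red) = 0.2444

The posterior is Dirichlet(αᵢ + nᵢ) = Dirichlet(28, 8, 12).
For a Dirichlet(a₁,…,a_K) with all aᵢ > 1, the mode has j-th component (aⱼ − 1)/(Σaᵢ − K).
Here Σaᵢ = 48 and K = 3, so p(red) = (12 − 1)/(48 − 3) = 11/45 ≈ 0.2444.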